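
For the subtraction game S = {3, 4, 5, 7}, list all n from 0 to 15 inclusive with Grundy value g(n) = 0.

Grundy values for subtraction set {3, 4, 5, 7}:
k:     0  1  2  3  4  5  6  7  8  9 10 11 12 13 14 15
g(k):  0  0  0  1  1  1  2  2  2  3  0  0  0  1  1  1
The P-positions (g = 0) in 0..15 are 0, 1, 2, 10, 11, 12.

0, 1, 2, 10, 11, 12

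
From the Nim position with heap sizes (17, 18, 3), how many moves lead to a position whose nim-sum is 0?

Nim-sum: 17 XOR 18 XOR 3 = 0.
The nim-sum is already 0, so every move leaves a nonzero nim-sum — there are no winning moves.

0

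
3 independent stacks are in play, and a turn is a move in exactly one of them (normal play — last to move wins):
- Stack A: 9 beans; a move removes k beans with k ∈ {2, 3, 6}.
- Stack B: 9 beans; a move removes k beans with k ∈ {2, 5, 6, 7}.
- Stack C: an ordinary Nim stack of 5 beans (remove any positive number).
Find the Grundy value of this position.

Grundy values for stack A (subtraction set {2, 3, 6}):
k:     0  1  2  3  4  5  6  7  8  9
g(k):  0  0  1  1  2  0  3  1  2  0
So g(9) = 0.
Build the Grundy sequence for stack B with g(k) = mex{g(k−s) : s ∈ {2, 5, 6, 7}, s ≤ k}:
g(0) = mex{} = 0
g(1) = mex{} = 0
g(2) = mex{0} = 1
g(3) = mex{0} = 1
g(4) = mex{1} = 0
g(5) = mex{0,1} = 2
g(6) = mex{0} = 1
g(7) = mex{0,1,2} = 3
g(8) = mex{0,1} = 2
g(9) = mex{0,1,3} = 2
So g(9) = 2.
Stack C is a plain Nim stack of size 5, so its Grundy value is 5.
The value of a disjunctive sum is the nim-sum of the parts.
Combined value = 0 ⊕ 2 ⊕ 5 = 7.

7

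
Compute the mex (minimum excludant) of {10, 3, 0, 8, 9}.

1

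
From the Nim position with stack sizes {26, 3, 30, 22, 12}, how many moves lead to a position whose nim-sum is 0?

In binary:
  11010  (26)
  00011  (3)
  11110  (30)
  10110  (22)
  01100  (12)
  -----
  11101  (29)
The overall nim-sum is X = 29. A stack of size p has a winning move iff p XOR X < p (reduce it to p XOR X).
  26: 26 XOR 29 = 7 < 26 — winning move (to 7).
  3: 3 XOR 29 = 30 ≥ 3 — no move.
  30: 30 XOR 29 = 3 < 30 — winning move (to 3).
  22: 22 XOR 29 = 11 < 22 — winning move (to 11).
  12: 12 XOR 29 = 17 ≥ 12 — no move.
That gives 3 winning moves.

3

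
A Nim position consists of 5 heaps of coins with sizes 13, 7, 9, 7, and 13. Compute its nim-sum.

9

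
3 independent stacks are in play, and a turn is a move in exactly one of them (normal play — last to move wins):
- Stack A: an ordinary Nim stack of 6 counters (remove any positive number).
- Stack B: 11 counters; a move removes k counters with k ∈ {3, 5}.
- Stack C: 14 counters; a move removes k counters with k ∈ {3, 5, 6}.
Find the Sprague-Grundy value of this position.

Stack A is a plain Nim stack of size 6, so its Grundy value is 6.
Build the Grundy sequence for stack B with g(k) = mex{g(k−s) : s ∈ {3, 5}, s ≤ k}:
k:     0  1  2  3  4  5  6  7  8  9 10 11
g(k):  0  0  0  1  1  1  2  2  0  0  0  1
So g(11) = 1.
Build the Grundy sequence for stack C with g(k) = mex{g(k−s) : s ∈ {3, 5, 6}, s ≤ k}:
g(0) = mex{} = 0
g(1) = mex{} = 0
g(2) = mex{} = 0
g(3) = mex{0} = 1
g(4) = mex{0} = 1
g(5) = mex{0} = 1
g(6) = mex{0,1} = 2
g(7) = mex{0,1} = 2
g(8) = mex{0,1} = 2
g(9) = mex{1,2} = 0
g(10) = mex{1,2} = 0
g(11) = mex{1,2} = 0
g(12) = mex{0,2} = 1
g(13) = mex{0,2} = 1
g(14) = mex{0,2} = 1
So g(14) = 1.
The value of a disjunctive sum is the nim-sum of the parts.
Combined value = 6 ⊕ 1 ⊕ 1 = 6.

6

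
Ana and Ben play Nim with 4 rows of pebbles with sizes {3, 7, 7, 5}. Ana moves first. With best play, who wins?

Compute the nim-sum pairwise:
3 ^ 7 = 4
4 ^ 7 = 3
3 ^ 5 = 6
The nim-sum is 6 ≠ 0, so this is an N-position: the player to move can win; Ana has a winning move.

Ana wins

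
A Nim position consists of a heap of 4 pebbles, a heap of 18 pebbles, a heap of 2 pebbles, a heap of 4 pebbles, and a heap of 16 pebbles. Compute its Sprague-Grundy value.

0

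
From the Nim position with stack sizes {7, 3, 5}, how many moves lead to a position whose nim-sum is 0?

3

Nim-sum: 7 ⊕ 3 ⊕ 5 = 1.
The overall nim-sum is X = 1. A stack of size p has a winning move iff p XOR X < p (reduce it to p XOR X).
  7: 7 XOR 1 = 6 < 7 — winning move (to 6).
  3: 3 XOR 1 = 2 < 3 — winning move (to 2).
  5: 5 XOR 1 = 4 < 5 — winning move (to 4).
That gives 3 winning moves.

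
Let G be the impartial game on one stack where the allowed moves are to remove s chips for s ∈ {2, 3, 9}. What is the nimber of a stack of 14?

1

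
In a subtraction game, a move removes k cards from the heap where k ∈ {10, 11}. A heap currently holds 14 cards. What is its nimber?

1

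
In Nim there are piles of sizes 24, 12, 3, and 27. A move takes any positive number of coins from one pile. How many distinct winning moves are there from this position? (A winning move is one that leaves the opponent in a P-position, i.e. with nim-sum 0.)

Compute the nim-sum pairwise:
24 ^ 12 = 20
20 ^ 3 = 23
23 ^ 27 = 12
The overall nim-sum is X = 12. A pile of size p has a winning move iff p XOR X < p (reduce it to p XOR X).
  24: 24 XOR 12 = 20 < 24 — winning move (to 20).
  12: 12 XOR 12 = 0 < 12 — winning move (to 0).
  3: 3 XOR 12 = 15 ≥ 3 — no move.
  27: 27 XOR 12 = 23 < 27 — winning move (to 23).
That gives 3 winning moves.

3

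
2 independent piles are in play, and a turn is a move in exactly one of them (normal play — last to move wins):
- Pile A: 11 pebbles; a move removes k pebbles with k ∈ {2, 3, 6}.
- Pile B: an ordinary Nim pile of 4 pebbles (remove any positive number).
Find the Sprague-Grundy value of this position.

5

Build the Grundy sequence for pile A with g(k) = mex{g(k−s) : s ∈ {2, 3, 6}, s ≤ k}:
g(0) = mex{} = 0
g(1) = mex{} = 0
g(2) = mex{0} = 1
g(3) = mex{0} = 1
g(4) = mex{0,1} = 2
g(5) = mex{1} = 0
g(6) = mex{0,1,2} = 3
g(7) = mex{0,2} = 1
g(8) = mex{0,1,3} = 2
g(9) = mex{1,3} = 0
g(10) = mex{1,2} = 0
g(11) = mex{0,2} = 1
So g(11) = 1.
Pile B is a plain Nim pile of size 4, so its Grundy value is 4.
The value of a disjunctive sum is the nim-sum of the parts.
Combined value = 1 ⊕ 4 = 5.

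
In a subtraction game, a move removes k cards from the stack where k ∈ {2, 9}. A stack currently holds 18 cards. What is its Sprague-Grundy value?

1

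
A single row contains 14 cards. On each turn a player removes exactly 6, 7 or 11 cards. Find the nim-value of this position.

Build the Grundy sequence with g(k) = mex{g(k−s) : s ∈ {6, 7, 11}, s ≤ k}:
k:     0  1  2  3  4  5  6  7  8  9 10 11 12 13 14
g(k):  0  0  0  0  0  0  1  1  1  1  1  1  2  2  2
So g(14) = 2.

2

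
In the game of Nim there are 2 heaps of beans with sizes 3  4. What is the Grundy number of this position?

Compute the nim-sum pairwise:
3 XOR 4 = 7

7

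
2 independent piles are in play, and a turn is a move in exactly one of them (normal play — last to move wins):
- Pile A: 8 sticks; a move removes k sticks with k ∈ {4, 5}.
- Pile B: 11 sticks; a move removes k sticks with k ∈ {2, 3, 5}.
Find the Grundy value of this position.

Build the Grundy sequence for pile A with g(k) = mex{g(k−s) : s ∈ {4, 5}, s ≤ k}:
g(0) = mex{} = 0
g(1) = mex{} = 0
g(2) = mex{} = 0
g(3) = mex{} = 0
g(4) = mex{0} = 1
g(5) = mex{0} = 1
g(6) = mex{0} = 1
g(7) = mex{0} = 1
g(8) = mex{0,1} = 2
So g(8) = 2.
Grundy values for pile B (subtraction set {2, 3, 5}):
k:     0  1  2  3  4  5  6  7  8  9 10 11
g(k):  0  0  1  1  2  2  3  0  0  1  1  2
So g(11) = 2.
The value of a disjunctive sum is the nim-sum of the parts.
Combined value = 2 XOR 2 = 0.

0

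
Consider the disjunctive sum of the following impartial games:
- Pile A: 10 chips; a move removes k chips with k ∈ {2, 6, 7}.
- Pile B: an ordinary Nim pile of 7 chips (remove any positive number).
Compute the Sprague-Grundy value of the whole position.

Grundy values for pile A (subtraction set {2, 6, 7}):
g(0) = mex{} = 0
g(1) = mex{} = 0
g(2) = mex{0} = 1
g(3) = mex{0} = 1
g(4) = mex{1} = 0
g(5) = mex{1} = 0
g(6) = mex{0} = 1
g(7) = mex{0} = 1
g(8) = mex{0,1} = 2
g(9) = mex{1} = 0
g(10) = mex{0,1,2} = 3
So g(10) = 3.
Pile B is a plain Nim pile of size 7, so its Grundy value is 7.
The value of a disjunctive sum is the nim-sum of the parts.
Combined value = 3 ⊕ 7 = 4.

4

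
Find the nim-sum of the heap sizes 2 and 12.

14

Compute the nim-sum pairwise:
2 ⊕ 12 = 14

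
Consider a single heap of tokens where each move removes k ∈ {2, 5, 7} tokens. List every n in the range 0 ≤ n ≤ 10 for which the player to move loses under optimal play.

0, 1, 4, 10

Build the Grundy sequence with g(k) = mex{g(k−s) : s ∈ {2, 5, 7}, s ≤ k}:
g(0) = mex{} = 0
g(1) = mex{} = 0
g(2) = mex{0} = 1
g(3) = mex{0} = 1
g(4) = mex{1} = 0
g(5) = mex{0,1} = 2
g(6) = mex{0} = 1
g(7) = mex{0,1,2} = 3
g(8) = mex{0,1} = 2
g(9) = mex{0,1,3} = 2
g(10) = mex{1,2} = 0
The P-positions (g = 0) in 0..10 are 0, 1, 4, 10.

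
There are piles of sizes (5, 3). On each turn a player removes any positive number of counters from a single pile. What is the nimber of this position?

Compute the nim-sum pairwise:
5 XOR 3 = 6

6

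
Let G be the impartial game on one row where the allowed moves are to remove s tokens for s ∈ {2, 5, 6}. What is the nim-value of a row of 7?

Grundy values for subtraction set {2, 5, 6}:
k:     0  1  2  3  4  5  6  7
g(k):  0  0  1  1  0  2  1  3
So g(7) = 3.

3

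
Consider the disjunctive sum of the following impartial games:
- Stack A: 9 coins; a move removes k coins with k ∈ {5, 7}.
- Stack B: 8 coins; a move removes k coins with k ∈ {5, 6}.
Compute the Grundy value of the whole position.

0

Build the Grundy sequence for stack A with g(k) = mex{g(k−s) : s ∈ {5, 7}, s ≤ k}:
g(0) = mex{} = 0
g(1) = mex{} = 0
g(2) = mex{} = 0
g(3) = mex{} = 0
g(4) = mex{} = 0
g(5) = mex{0} = 1
g(6) = mex{0} = 1
g(7) = mex{0} = 1
g(8) = mex{0} = 1
g(9) = mex{0} = 1
So g(9) = 1.
Grundy values for stack B (subtraction set {5, 6}):
g(0) = mex{} = 0
g(1) = mex{} = 0
g(2) = mex{} = 0
g(3) = mex{} = 0
g(4) = mex{} = 0
g(5) = mex{0} = 1
g(6) = mex{0} = 1
g(7) = mex{0} = 1
g(8) = mex{0} = 1
So g(8) = 1.
The value of a disjunctive sum is the nim-sum of the parts.
Combined value = 1 ⊕ 1 = 0.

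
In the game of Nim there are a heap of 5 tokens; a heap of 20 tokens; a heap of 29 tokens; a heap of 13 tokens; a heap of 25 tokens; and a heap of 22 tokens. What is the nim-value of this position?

14

Nim-sum: 5 ⊕ 20 ⊕ 29 ⊕ 13 ⊕ 25 ⊕ 22 = 14.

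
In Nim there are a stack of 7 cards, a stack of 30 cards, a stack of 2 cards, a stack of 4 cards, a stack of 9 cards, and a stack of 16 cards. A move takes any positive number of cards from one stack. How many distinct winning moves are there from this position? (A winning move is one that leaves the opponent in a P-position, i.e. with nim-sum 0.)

3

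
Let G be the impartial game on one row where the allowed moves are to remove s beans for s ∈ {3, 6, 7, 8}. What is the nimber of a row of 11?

0

Grundy values for subtraction set {3, 6, 7, 8}:
g(0) = mex{} = 0
g(1) = mex{} = 0
g(2) = mex{} = 0
g(3) = mex{0} = 1
g(4) = mex{0} = 1
g(5) = mex{0} = 1
g(6) = mex{0,1} = 2
g(7) = mex{0,1} = 2
g(8) = mex{0,1} = 2
g(9) = mex{0,1,2} = 3
g(10) = mex{0,1,2} = 3
g(11) = mex{1,2} = 0
So g(11) = 0.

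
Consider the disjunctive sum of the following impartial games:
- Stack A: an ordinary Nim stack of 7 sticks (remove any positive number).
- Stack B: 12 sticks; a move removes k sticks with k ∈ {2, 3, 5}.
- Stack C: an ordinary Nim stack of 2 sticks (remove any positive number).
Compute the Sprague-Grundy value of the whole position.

Stack A is a plain Nim stack of size 7, so its Grundy value is 7.
Build the Grundy sequence for stack B with g(k) = mex{g(k−s) : s ∈ {2, 3, 5}, s ≤ k}:
k:     0  1  2  3  4  5  6  7  8  9 10 11 12
g(k):  0  0  1  1  2  2  3  0  0  1  1  2  2
So g(12) = 2.
Stack C is a plain Nim stack of size 2, so its Grundy value is 2.
By the Sprague-Grundy theorem, the Grundy value of a sum of independent games is the XOR of the component values.
Combined value = 7 ⊕ 2 ⊕ 2 = 7.

7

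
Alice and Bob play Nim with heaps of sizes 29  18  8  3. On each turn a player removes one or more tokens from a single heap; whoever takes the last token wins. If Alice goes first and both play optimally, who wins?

Alice wins

Nim-sum: 29 ⊕ 18 ⊕ 8 ⊕ 3 = 4.
The nim-sum is 4 ≠ 0, so this is an N-position: the player to move can win; Alice has a winning move.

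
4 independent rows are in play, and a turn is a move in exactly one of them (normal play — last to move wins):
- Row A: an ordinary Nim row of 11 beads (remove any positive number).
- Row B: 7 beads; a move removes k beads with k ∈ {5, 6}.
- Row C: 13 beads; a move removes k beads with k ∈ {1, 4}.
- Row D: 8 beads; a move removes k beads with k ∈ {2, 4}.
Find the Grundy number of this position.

10

Row A is a plain Nim row of size 11, so its Grundy value is 11.
For row B, compute g(0), g(1), … with moves {5, 6}:
k:     0  1  2  3  4  5  6  7
g(k):  0  0  0  0  0  1  1  1
So g(7) = 1.
Build the Grundy sequence for row C with g(k) = mex{g(k−s) : s ∈ {1, 4}, s ≤ k}:
g(0) = mex{} = 0
g(1) = mex{0} = 1
g(2) = mex{1} = 0
g(3) = mex{0} = 1
g(4) = mex{0,1} = 2
g(5) = mex{1,2} = 0
g(6) = mex{0} = 1
g(7) = mex{1} = 0
g(8) = mex{0,2} = 1
g(9) = mex{0,1} = 2
g(10) = mex{1,2} = 0
g(11) = mex{0} = 1
g(12) = mex{1} = 0
g(13) = mex{0,2} = 1
So g(13) = 1.
Grundy values for row D (subtraction set {2, 4}):
k:     0  1  2  3  4  5  6  7  8
g(k):  0  0  1  1  2  2  0  0  1
So g(8) = 1.
The value of a disjunctive sum is the nim-sum of the parts.
Combined value = 11 XOR 1 XOR 1 XOR 1 = 10.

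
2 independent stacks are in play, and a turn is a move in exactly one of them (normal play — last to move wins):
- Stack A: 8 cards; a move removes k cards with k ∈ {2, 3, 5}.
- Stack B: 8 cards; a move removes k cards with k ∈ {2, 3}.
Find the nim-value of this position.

1

Grundy values for stack A (subtraction set {2, 3, 5}):
k:     0  1  2  3  4  5  6  7  8
g(k):  0  0  1  1  2  2  3  0  0
So g(8) = 0.
Grundy values for stack B (subtraction set {2, 3}):
g(0) = mex{} = 0
g(1) = mex{} = 0
g(2) = mex{0} = 1
g(3) = mex{0} = 1
g(4) = mex{0,1} = 2
g(5) = mex{1} = 0
g(6) = mex{1,2} = 0
g(7) = mex{0,2} = 1
g(8) = mex{0} = 1
So g(8) = 1.
The value of a disjunctive sum is the nim-sum of the parts.
Combined value = 0 XOR 1 = 1.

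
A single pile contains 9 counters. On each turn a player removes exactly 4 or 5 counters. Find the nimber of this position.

0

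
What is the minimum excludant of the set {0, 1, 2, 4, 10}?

The values 0, 1, 2 are all present; 3 is the first non-negative integer missing from the set.

3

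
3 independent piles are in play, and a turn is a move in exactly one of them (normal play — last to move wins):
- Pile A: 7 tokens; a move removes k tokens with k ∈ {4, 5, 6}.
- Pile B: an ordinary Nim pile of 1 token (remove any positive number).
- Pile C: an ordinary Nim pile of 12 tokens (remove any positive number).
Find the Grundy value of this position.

12

Build the Grundy sequence for pile A with g(k) = mex{g(k−s) : s ∈ {4, 5, 6}, s ≤ k}:
g(0) = mex{} = 0
g(1) = mex{} = 0
g(2) = mex{} = 0
g(3) = mex{} = 0
g(4) = mex{0} = 1
g(5) = mex{0} = 1
g(6) = mex{0} = 1
g(7) = mex{0} = 1
So g(7) = 1.
Pile B is a plain Nim pile of size 1, so its Grundy value is 1.
Pile C is a plain Nim pile of size 12, so its Grundy value is 12.
By the Sprague-Grundy theorem, the Grundy value of a sum of independent games is the XOR of the component values.
Combined value = 1 ⊕ 1 ⊕ 12 = 12.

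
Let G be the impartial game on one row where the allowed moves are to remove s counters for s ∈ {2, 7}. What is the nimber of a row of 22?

Build the Grundy sequence with g(k) = mex{g(k−s) : s ∈ {2, 7}, s ≤ k}:
k:     0  1  2  3  4  5  6  7  8  9 10 11 12 13 14 15 16 17 18 19 20 21 22
g(k):  0  0  1  1  0  0  1  1  2  0  0  1  1  0  0  1  1  2  0  0  1  1  0
So g(22) = 0.

0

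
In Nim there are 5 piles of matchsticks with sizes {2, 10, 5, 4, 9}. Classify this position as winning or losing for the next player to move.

Nim-sum: 2 XOR 10 XOR 5 XOR 4 XOR 9 = 0.
The nim-sum is 0, so this is a P-position: the player to move is in a losing position under optimal play.

Losing position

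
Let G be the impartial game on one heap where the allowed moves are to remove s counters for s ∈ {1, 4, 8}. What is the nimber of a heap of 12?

Build the Grundy sequence with g(k) = mex{g(k−s) : s ∈ {1, 4, 8}, s ≤ k}:
k:     0  1  2  3  4  5  6  7  8  9 10 11 12
g(k):  0  1  0  1  2  0  1  0  1  2  3  2  0
So g(12) = 0.

0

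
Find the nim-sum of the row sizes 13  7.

10

Nim-sum: 13 ^ 7 = 10.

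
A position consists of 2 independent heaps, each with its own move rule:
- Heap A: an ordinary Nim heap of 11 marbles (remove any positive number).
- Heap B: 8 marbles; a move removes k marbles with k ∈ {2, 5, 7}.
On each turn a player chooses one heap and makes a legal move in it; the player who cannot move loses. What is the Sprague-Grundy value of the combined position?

Heap A is a plain Nim heap of size 11, so its Grundy value is 11.
Grundy values for heap B (subtraction set {2, 5, 7}):
g(0) = mex{} = 0
g(1) = mex{} = 0
g(2) = mex{0} = 1
g(3) = mex{0} = 1
g(4) = mex{1} = 0
g(5) = mex{0,1} = 2
g(6) = mex{0} = 1
g(7) = mex{0,1,2} = 3
g(8) = mex{0,1} = 2
So g(8) = 2.
The value of a disjunctive sum is the nim-sum of the parts.
Combined value = 11 XOR 2 = 9.

9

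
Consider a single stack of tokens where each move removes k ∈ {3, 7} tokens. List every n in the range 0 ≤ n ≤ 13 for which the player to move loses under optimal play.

0, 1, 2, 6, 10, 11, 12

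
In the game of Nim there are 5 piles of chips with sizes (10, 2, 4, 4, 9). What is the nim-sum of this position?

1

Nim-sum: 10 XOR 2 XOR 4 XOR 4 XOR 9 = 1.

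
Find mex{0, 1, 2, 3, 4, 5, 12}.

6

The values 0, 1, 2, 3, 4, 5 are all present; 6 is the first non-negative integer missing from the set.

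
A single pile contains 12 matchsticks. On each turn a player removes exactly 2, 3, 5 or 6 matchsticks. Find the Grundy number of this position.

2

Compute g(0), g(1), … for moves {2, 3, 5, 6}:
g(0) = mex{} = 0
g(1) = mex{} = 0
g(2) = mex{0} = 1
g(3) = mex{0} = 1
g(4) = mex{0,1} = 2
g(5) = mex{0,1} = 2
g(6) = mex{0,1,2} = 3
g(7) = mex{0,1,2} = 3
g(8) = mex{1,2,3} = 0
g(9) = mex{1,2,3} = 0
g(10) = mex{0,2,3} = 1
g(11) = mex{0,2,3} = 1
g(12) = mex{0,1,3} = 2
So g(12) = 2.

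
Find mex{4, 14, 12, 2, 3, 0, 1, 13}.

The values 0, 1, 2, 3, 4 are all present; 5 is the first non-negative integer missing from the set.

5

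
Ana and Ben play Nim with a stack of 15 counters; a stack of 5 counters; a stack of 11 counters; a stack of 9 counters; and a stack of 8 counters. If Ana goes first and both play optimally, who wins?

Compute the nim-sum pairwise:
15 XOR 5 = 10
10 XOR 11 = 1
1 XOR 9 = 8
8 XOR 8 = 0
The nim-sum is 0, so this is a P-position: the player to move is in a losing position under optimal play; Ana is about to move from it and so loses — Ben wins.

Ben wins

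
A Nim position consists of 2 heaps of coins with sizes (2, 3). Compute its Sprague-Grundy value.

1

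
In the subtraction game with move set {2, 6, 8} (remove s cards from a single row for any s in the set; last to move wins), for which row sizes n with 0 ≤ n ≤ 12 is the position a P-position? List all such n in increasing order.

0, 1, 4, 5

Build the Grundy sequence with g(k) = mex{g(k−s) : s ∈ {2, 6, 8}, s ≤ k}:
g(0) = mex{} = 0
g(1) = mex{} = 0
g(2) = mex{0} = 1
g(3) = mex{0} = 1
g(4) = mex{1} = 0
g(5) = mex{1} = 0
g(6) = mex{0} = 1
g(7) = mex{0} = 1
g(8) = mex{0,1} = 2
g(9) = mex{0,1} = 2
g(10) = mex{0,1,2} = 3
g(11) = mex{0,1,2} = 3
g(12) = mex{0,1,3} = 2
The P-positions (g = 0) in 0..12 are 0, 1, 4, 5.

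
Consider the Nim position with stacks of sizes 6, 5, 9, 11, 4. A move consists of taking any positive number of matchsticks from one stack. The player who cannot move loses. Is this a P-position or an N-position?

N-position

Compute the nim-sum pairwise:
6 XOR 5 = 3
3 XOR 9 = 10
10 XOR 11 = 1
1 XOR 4 = 5
The nim-sum is 5 ≠ 0, so this is an N-position: the player to move can win.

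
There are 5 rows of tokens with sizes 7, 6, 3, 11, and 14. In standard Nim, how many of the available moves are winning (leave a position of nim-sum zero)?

Compute the nim-sum pairwise:
7 XOR 6 = 1
1 XOR 3 = 2
2 XOR 11 = 9
9 XOR 14 = 7
The overall nim-sum is X = 7. A row of size p has a winning move iff p XOR X < p (reduce it to p XOR X).
  7: 7 XOR 7 = 0 < 7 — winning move (to 0).
  6: 6 XOR 7 = 1 < 6 — winning move (to 1).
  3: 3 XOR 7 = 4 ≥ 3 — no move.
  11: 11 XOR 7 = 12 ≥ 11 — no move.
  14: 14 XOR 7 = 9 < 14 — winning move (to 9).
That gives 3 winning moves.

3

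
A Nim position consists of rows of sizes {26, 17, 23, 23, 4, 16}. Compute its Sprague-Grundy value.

Bitwise XOR of the heap sizes:
  11010  (26)
  10001  (17)
  10111  (23)
  10111  (23)
  00100  (4)
  10000  (16)
  -----
  11111  (31)

31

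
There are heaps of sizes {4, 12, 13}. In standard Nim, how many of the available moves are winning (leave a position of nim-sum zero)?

Nim-sum: 4 ⊕ 12 ⊕ 13 = 5.
The overall nim-sum is X = 5. A heap of size p has a winning move iff p XOR X < p (reduce it to p XOR X).
  4: 4 XOR 5 = 1 < 4 — winning move (to 1).
  12: 12 XOR 5 = 9 < 12 — winning move (to 9).
  13: 13 XOR 5 = 8 < 13 — winning move (to 8).
That gives 3 winning moves.

3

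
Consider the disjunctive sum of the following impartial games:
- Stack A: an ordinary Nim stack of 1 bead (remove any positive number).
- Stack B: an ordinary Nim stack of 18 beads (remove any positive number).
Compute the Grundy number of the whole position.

Stack A is a plain Nim stack of size 1, so its Grundy value is 1.
Stack B is a plain Nim stack of size 18, so its Grundy value is 18.
The value of a disjunctive sum is the nim-sum of the parts.
Combined value = 1 XOR 18 = 19.

19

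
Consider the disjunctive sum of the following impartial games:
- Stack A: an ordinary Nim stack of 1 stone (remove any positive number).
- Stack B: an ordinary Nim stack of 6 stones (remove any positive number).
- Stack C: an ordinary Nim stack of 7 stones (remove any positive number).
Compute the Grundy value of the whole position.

0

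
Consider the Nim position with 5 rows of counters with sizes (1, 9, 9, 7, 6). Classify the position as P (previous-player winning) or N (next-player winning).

P-position

Compute the nim-sum pairwise:
1 ^ 9 = 8
8 ^ 9 = 1
1 ^ 7 = 6
6 ^ 6 = 0
The nim-sum is 0, so this is a P-position: the player to move is in a losing position under optimal play.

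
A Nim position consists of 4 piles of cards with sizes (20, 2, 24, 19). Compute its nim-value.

29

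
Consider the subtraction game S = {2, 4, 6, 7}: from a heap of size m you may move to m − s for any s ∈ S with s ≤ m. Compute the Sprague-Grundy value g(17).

Compute g(0), g(1), … for moves {2, 4, 6, 7}:
k:     0  1  2  3  4  5  6  7  8  9 10 11 12 13 14 15 16 17
g(k):  0  0  1  1  2  2  3  3  4  0  0  1  1  2  2  3  3  4
So g(17) = 4.

4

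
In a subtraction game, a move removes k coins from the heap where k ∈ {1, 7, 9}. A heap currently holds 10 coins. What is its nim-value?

0

Grundy values for subtraction set {1, 7, 9}:
k:     0  1  2  3  4  5  6  7  8  9 10
g(k):  0  1  0  1  0  1  0  1  0  1  0
So g(10) = 0.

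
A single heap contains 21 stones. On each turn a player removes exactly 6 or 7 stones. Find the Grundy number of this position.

1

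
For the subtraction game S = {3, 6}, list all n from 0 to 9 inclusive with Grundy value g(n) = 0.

Grundy values for subtraction set {3, 6}:
g(0) = mex{} = 0
g(1) = mex{} = 0
g(2) = mex{} = 0
g(3) = mex{0} = 1
g(4) = mex{0} = 1
g(5) = mex{0} = 1
g(6) = mex{0,1} = 2
g(7) = mex{0,1} = 2
g(8) = mex{0,1} = 2
g(9) = mex{1,2} = 0
The P-positions (g = 0) in 0..9 are 0, 1, 2, 9.

0, 1, 2, 9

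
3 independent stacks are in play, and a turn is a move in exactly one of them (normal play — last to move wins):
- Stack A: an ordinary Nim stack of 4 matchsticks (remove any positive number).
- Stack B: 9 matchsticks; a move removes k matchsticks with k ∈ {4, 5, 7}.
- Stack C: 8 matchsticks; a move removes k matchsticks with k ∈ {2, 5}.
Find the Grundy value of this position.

Stack A is a plain Nim stack of size 4, so its Grundy value is 4.
Grundy values for stack B (subtraction set {4, 5, 7}):
k:     0  1  2  3  4  5  6  7  8  9
g(k):  0  0  0  0  1  1  1  1  2  2
So g(9) = 2.
Build the Grundy sequence for stack C with g(k) = mex{g(k−s) : s ∈ {2, 5}, s ≤ k}:
k:     0  1  2  3  4  5  6  7  8
g(k):  0  0  1  1  0  2  1  0  0
So g(8) = 0.
By the Sprague-Grundy theorem, the Grundy value of a sum of independent games is the XOR of the component values.
Combined value = 4 XOR 2 XOR 0 = 6.

6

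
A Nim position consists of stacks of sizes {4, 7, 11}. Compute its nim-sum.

Nim-sum: 4 ⊕ 7 ⊕ 11 = 8.

8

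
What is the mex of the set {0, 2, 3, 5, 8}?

0 is in the set but 1 is not, so the mex is 1.

1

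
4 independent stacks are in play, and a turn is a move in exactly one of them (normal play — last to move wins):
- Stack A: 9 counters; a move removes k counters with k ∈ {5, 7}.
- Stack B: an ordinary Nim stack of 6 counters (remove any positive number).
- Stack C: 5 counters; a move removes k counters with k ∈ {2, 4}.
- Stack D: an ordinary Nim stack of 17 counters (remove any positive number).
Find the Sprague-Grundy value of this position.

20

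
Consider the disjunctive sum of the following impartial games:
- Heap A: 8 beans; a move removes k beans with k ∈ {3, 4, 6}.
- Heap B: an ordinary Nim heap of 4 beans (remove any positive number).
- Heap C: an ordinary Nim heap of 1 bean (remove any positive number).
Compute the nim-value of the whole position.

For heap A, compute g(0), g(1), … with moves {3, 4, 6}:
k:     0  1  2  3  4  5  6  7  8
g(k):  0  0  0  1  1  1  2  2  2
So g(8) = 2.
Heap B is a plain Nim heap of size 4, so its Grundy value is 4.
Heap C is a plain Nim heap of size 1, so its Grundy value is 1.
By the Sprague-Grundy theorem, the Grundy value of a sum of independent games is the XOR of the component values.
Combined value = 2 ⊕ 4 ⊕ 1 = 7.

7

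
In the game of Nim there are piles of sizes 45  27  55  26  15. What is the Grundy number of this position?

Nim-sum: 45 XOR 27 XOR 55 XOR 26 XOR 15 = 20.

20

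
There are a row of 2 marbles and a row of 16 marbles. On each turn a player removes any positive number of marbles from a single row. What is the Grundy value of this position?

18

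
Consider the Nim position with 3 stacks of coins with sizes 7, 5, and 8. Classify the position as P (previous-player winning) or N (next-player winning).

N-position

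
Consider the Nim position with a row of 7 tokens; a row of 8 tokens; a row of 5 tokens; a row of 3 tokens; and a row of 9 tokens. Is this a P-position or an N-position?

In binary:
  0111  (7)
  1000  (8)
  0101  (5)
  0011  (3)
  1001  (9)
  ----
  0000  (0)
The nim-sum is 0, so this is a P-position: the player to move is in a losing position under optimal play.

P-position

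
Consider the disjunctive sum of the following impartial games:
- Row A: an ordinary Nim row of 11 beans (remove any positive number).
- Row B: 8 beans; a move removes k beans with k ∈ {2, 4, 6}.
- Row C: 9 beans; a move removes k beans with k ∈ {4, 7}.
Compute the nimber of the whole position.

Row A is a plain Nim row of size 11, so its Grundy value is 11.
Grundy values for row B (subtraction set {2, 4, 6}):
g(0) = mex{} = 0
g(1) = mex{} = 0
g(2) = mex{0} = 1
g(3) = mex{0} = 1
g(4) = mex{0,1} = 2
g(5) = mex{0,1} = 2
g(6) = mex{0,1,2} = 3
g(7) = mex{0,1,2} = 3
g(8) = mex{1,2,3} = 0
So g(8) = 0.
Build the Grundy sequence for row C with g(k) = mex{g(k−s) : s ∈ {4, 7}, s ≤ k}:
g(0) = mex{} = 0
g(1) = mex{} = 0
g(2) = mex{} = 0
g(3) = mex{} = 0
g(4) = mex{0} = 1
g(5) = mex{0} = 1
g(6) = mex{0} = 1
g(7) = mex{0} = 1
g(8) = mex{0,1} = 2
g(9) = mex{0,1} = 2
So g(9) = 2.
By the Sprague-Grundy theorem, the Grundy value of a sum of independent games is the XOR of the component values.
Combined value = 11 ⊕ 0 ⊕ 2 = 9.

9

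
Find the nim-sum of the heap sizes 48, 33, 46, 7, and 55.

15

Nim-sum: 48 ^ 33 ^ 46 ^ 7 ^ 55 = 15.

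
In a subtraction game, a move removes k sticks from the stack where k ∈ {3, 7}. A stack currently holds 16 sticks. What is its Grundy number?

Compute g(0), g(1), … for moves {3, 7}:
k:     0  1  2  3  4  5  6  7  8  9 10 11 12 13 14 15 16
g(k):  0  0  0  1  1  1  0  2  2  1  0  0  0  1  1  1  0
So g(16) = 0.

0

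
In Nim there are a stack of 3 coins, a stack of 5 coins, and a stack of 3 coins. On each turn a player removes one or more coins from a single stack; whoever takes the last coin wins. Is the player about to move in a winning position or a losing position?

Winning position

Compute the nim-sum pairwise:
3 ⊕ 5 = 6
6 ⊕ 3 = 5
The nim-sum is 5 ≠ 0, so this is an N-position: the player to move can win.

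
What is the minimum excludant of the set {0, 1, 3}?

The values 0, 1 are all present; 2 is the first non-negative integer missing from the set.

2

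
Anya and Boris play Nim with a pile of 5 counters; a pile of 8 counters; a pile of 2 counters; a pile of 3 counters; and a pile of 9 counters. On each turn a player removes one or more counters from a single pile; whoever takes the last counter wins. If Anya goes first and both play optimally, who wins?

Anya wins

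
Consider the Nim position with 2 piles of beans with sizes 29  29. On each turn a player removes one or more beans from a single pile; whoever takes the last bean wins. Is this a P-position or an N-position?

P-position

Write each in binary and XOR column by column:
  11101  (29)
  11101  (29)
  -----
  00000  (0)
The nim-sum is 0, so this is a P-position: the player to move is in a losing position under optimal play.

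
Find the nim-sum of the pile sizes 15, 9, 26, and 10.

22

In binary:
  01111  (15)
  01001  (9)
  11010  (26)
  01010  (10)
  -----
  10110  (22)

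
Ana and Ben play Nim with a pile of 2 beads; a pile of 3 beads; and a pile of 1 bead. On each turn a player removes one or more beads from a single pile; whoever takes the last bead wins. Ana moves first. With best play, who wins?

Ben wins

Compute the nim-sum pairwise:
2 XOR 3 = 1
1 XOR 1 = 0
The nim-sum is 0, so this is a P-position: the player to move is in a losing position under optimal play; Ana is about to move from it and so loses — Ben wins.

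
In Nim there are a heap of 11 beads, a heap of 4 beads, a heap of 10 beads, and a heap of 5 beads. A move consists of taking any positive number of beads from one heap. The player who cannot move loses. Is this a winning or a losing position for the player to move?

Losing position

In binary:
  1011  (11)
  0100  (4)
  1010  (10)
  0101  (5)
  ----
  0000  (0)
The nim-sum is 0, so this is a P-position: the player to move is in a losing position under optimal play.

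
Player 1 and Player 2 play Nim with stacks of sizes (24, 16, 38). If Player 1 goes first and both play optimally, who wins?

Compute the nim-sum pairwise:
24 ^ 16 = 8
8 ^ 38 = 46
The nim-sum is 46 ≠ 0, so this is an N-position: the player to move can win; Player 1 has a winning move.

Player 1 wins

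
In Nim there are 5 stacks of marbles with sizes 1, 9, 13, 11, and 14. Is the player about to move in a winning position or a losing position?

Nim-sum: 1 ^ 9 ^ 13 ^ 11 ^ 14 = 0.
The nim-sum is 0, so this is a P-position: the player to move is in a losing position under optimal play.

Losing position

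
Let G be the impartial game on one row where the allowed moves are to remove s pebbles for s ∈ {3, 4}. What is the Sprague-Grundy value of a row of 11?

1

Build the Grundy sequence with g(k) = mex{g(k−s) : s ∈ {3, 4}, s ≤ k}:
g(0) = mex{} = 0
g(1) = mex{} = 0
g(2) = mex{} = 0
g(3) = mex{0} = 1
g(4) = mex{0} = 1
g(5) = mex{0} = 1
g(6) = mex{0,1} = 2
g(7) = mex{1} = 0
g(8) = mex{1} = 0
g(9) = mex{1,2} = 0
g(10) = mex{0,2} = 1
g(11) = mex{0} = 1
So g(11) = 1.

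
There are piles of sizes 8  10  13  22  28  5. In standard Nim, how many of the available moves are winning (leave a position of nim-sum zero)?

Compute the nim-sum pairwise:
8 ⊕ 10 = 2
2 ⊕ 13 = 15
15 ⊕ 22 = 25
25 ⊕ 28 = 5
5 ⊕ 5 = 0
The nim-sum is already 0, so every move leaves a nonzero nim-sum — there are no winning moves.

0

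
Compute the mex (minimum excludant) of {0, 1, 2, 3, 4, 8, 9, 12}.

The values 0, 1, 2, 3, 4 are all present; 5 is the first non-negative integer missing from the set.

5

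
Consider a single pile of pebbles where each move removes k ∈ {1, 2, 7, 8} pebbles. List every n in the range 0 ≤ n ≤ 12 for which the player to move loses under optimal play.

0, 3, 6, 9, 12

Grundy values for subtraction set {1, 2, 7, 8}:
g(0) = mex{} = 0
g(1) = mex{0} = 1
g(2) = mex{0,1} = 2
g(3) = mex{1,2} = 0
g(4) = mex{0,2} = 1
g(5) = mex{0,1} = 2
g(6) = mex{1,2} = 0
g(7) = mex{0,2} = 1
g(8) = mex{0,1} = 2
g(9) = mex{1,2} = 0
g(10) = mex{0,2} = 1
g(11) = mex{0,1} = 2
g(12) = mex{1,2} = 0
The P-positions (g = 0) in 0..12 are 0, 3, 6, 9, 12.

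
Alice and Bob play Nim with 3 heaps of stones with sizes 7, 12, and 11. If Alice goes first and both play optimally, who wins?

Write each in binary and XOR column by column:
  0111  (7)
  1100  (12)
  1011  (11)
  ----
  0000  (0)
The nim-sum is 0, so this is a P-position: the player to move is in a losing position under optimal play; Alice is about to move from it and so loses — Bob wins.

Bob wins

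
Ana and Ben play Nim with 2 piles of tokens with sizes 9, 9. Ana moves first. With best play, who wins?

Bitwise XOR of the heap sizes:
  1001  (9)
  1001  (9)
  ----
  0000  (0)
The nim-sum is 0, so this is a P-position: the player to move is in a losing position under optimal play; Ana is about to move from it and so loses — Ben wins.

Ben wins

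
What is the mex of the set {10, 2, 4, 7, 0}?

1

0 is in the set but 1 is not, so the mex is 1.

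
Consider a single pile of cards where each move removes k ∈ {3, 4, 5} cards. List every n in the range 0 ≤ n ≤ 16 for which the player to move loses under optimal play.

0, 1, 2, 8, 9, 10, 16

Compute g(0), g(1), … for moves {3, 4, 5}:
k:     0  1  2  3  4  5  6  7  8  9 10 11 12 13 14 15 16
g(k):  0  0  0  1  1  1  2  2  0  0  0  1  1  1  2  2  0
The P-positions (g = 0) in 0..16 are 0, 1, 2, 8, 9, 10, 16.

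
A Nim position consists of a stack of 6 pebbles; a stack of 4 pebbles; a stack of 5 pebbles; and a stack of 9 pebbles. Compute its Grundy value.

14

Compute the nim-sum pairwise:
6 ⊕ 4 = 2
2 ⊕ 5 = 7
7 ⊕ 9 = 14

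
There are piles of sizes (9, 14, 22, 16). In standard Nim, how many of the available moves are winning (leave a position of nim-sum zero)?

1

Compute the nim-sum pairwise:
9 XOR 14 = 7
7 XOR 22 = 17
17 XOR 16 = 1
The overall nim-sum is X = 1. A pile of size p has a winning move iff p XOR X < p (reduce it to p XOR X).
  9: 9 XOR 1 = 8 < 9 — winning move (to 8).
  14: 14 XOR 1 = 15 ≥ 14 — no move.
  22: 22 XOR 1 = 23 ≥ 22 — no move.
  16: 16 XOR 1 = 17 ≥ 16 — no move.
That gives 1 winning move.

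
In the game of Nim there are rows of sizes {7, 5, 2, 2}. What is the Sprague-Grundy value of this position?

2

Write each in binary and XOR column by column:
  111  (7)
  101  (5)
  010  (2)
  010  (2)
  ---
  010  (2)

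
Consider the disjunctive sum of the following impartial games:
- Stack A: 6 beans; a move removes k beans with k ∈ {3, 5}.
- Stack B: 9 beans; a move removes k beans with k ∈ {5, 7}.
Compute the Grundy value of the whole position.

3

Build the Grundy sequence for stack A with g(k) = mex{g(k−s) : s ∈ {3, 5}, s ≤ k}:
k:     0  1  2  3  4  5  6
g(k):  0  0  0  1  1  1  2
So g(6) = 2.
Build the Grundy sequence for stack B with g(k) = mex{g(k−s) : s ∈ {5, 7}, s ≤ k}:
g(0) = mex{} = 0
g(1) = mex{} = 0
g(2) = mex{} = 0
g(3) = mex{} = 0
g(4) = mex{} = 0
g(5) = mex{0} = 1
g(6) = mex{0} = 1
g(7) = mex{0} = 1
g(8) = mex{0} = 1
g(9) = mex{0} = 1
So g(9) = 1.
By the Sprague-Grundy theorem, the Grundy value of a sum of independent games is the XOR of the component values.
Combined value = 2 XOR 1 = 3.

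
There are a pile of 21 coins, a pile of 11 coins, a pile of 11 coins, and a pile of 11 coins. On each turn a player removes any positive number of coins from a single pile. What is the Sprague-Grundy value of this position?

30

Nim-sum: 21 ^ 11 ^ 11 ^ 11 = 30.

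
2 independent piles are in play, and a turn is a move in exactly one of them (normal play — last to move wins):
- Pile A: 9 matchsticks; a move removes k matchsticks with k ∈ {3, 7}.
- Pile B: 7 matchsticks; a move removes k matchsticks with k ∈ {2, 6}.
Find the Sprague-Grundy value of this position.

For pile A, compute g(0), g(1), … with moves {3, 7}:
g(0) = mex{} = 0
g(1) = mex{} = 0
g(2) = mex{} = 0
g(3) = mex{0} = 1
g(4) = mex{0} = 1
g(5) = mex{0} = 1
g(6) = mex{1} = 0
g(7) = mex{0,1} = 2
g(8) = mex{0,1} = 2
g(9) = mex{0} = 1
So g(9) = 1.
For pile B, compute g(0), g(1), … with moves {2, 6}:
g(0) = mex{} = 0
g(1) = mex{} = 0
g(2) = mex{0} = 1
g(3) = mex{0} = 1
g(4) = mex{1} = 0
g(5) = mex{1} = 0
g(6) = mex{0} = 1
g(7) = mex{0} = 1
So g(7) = 1.
The value of a disjunctive sum is the nim-sum of the parts.
Combined value = 1 ⊕ 1 = 0.

0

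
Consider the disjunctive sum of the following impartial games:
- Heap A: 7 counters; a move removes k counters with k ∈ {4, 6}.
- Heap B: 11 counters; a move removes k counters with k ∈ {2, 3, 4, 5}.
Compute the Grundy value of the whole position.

3

Grundy values for heap A (subtraction set {4, 6}):
g(0) = mex{} = 0
g(1) = mex{} = 0
g(2) = mex{} = 0
g(3) = mex{} = 0
g(4) = mex{0} = 1
g(5) = mex{0} = 1
g(6) = mex{0} = 1
g(7) = mex{0} = 1
So g(7) = 1.
For heap B, compute g(0), g(1), … with moves {2, 3, 4, 5}:
g(0) = mex{} = 0
g(1) = mex{} = 0
g(2) = mex{0} = 1
g(3) = mex{0} = 1
g(4) = mex{0,1} = 2
g(5) = mex{0,1} = 2
g(6) = mex{0,1,2} = 3
g(7) = mex{1,2} = 0
g(8) = mex{1,2,3} = 0
g(9) = mex{0,2,3} = 1
g(10) = mex{0,2,3} = 1
g(11) = mex{0,1,3} = 2
So g(11) = 2.
The value of a disjunctive sum is the nim-sum of the parts.
Combined value = 1 ⊕ 2 = 3.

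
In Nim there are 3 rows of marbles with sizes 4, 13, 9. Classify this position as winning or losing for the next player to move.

Losing position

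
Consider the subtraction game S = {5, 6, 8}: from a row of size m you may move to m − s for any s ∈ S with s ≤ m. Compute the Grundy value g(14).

0

Build the Grundy sequence with g(k) = mex{g(k−s) : s ∈ {5, 6, 8}, s ≤ k}:
g(0) = mex{} = 0
g(1) = mex{} = 0
g(2) = mex{} = 0
g(3) = mex{} = 0
g(4) = mex{} = 0
g(5) = mex{0} = 1
g(6) = mex{0} = 1
g(7) = mex{0} = 1
g(8) = mex{0} = 1
g(9) = mex{0} = 1
g(10) = mex{0,1} = 2
g(11) = mex{0,1} = 2
g(12) = mex{0,1} = 2
g(13) = mex{1} = 0
g(14) = mex{1} = 0
So g(14) = 0.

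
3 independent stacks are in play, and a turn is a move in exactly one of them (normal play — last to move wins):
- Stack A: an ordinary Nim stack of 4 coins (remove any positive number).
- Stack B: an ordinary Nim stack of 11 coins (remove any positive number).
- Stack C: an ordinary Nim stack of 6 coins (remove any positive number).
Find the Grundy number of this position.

Stack A is a plain Nim stack of size 4, so its Grundy value is 4.
Stack B is a plain Nim stack of size 11, so its Grundy value is 11.
Stack C is a plain Nim stack of size 6, so its Grundy value is 6.
The value of a disjunctive sum is the nim-sum of the parts.
Combined value = 4 XOR 11 XOR 6 = 9.

9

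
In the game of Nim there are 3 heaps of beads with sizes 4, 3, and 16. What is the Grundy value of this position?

23

Compute the nim-sum pairwise:
4 ⊕ 3 = 7
7 ⊕ 16 = 23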